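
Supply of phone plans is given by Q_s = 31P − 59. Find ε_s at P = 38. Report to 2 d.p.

1.05

At P = 38, Q_s = 1119.
dQ_s/dP = 31.
ε_s = (dQ_s/dP)(P/Q_s) = (31)(38/1119).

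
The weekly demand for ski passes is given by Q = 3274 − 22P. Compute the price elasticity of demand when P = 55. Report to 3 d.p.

-0.586

At P = 55, Q = 2064.
dQ/dP = −22.
ε = (dQ/dP)(P/Q) = (-22)(55/2064).
|ε| < 1, so demand is inelastic at this price.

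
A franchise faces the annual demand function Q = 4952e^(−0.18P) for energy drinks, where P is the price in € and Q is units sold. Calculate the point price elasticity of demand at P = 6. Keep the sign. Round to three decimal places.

At P = 6, Q = 1681.677.
dQ/dP = −0.18·4952e^(−0.18P) = −0.18Q = -302.702.
ε = (dQ/dP)(P/Q) = (-302.702)(6/1681.677).

-1.080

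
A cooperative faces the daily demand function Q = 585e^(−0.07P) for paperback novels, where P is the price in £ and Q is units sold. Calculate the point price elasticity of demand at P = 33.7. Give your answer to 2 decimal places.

At P = 33.7, Q = 55.291.
dQ/dP = −0.07·585e^(−0.07P) = −0.07Q = -3.870.
ε = (dQ/dP)(P/Q) = (-3.870)(33.7/55.291).

-2.36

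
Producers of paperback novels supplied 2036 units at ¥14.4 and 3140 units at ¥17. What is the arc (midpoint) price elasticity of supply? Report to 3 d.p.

ΔQ = 3140 − 2036 = 1104; ΔP = 17 − 14.4 = 2.6.
Midpoints: P̄ = 15.70, Q̄ = 2588.0.
ε_s = (ΔQ/ΔP)(P̄/Q̄) = (1104/2.6)(15.70/2588.0).

2.576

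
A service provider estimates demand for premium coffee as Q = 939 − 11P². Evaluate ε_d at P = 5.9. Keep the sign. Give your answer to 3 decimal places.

-1.377

At P = 5.9, Q = 556.090.
dQ/dP = −22P = -129.800.
ε = (dQ/dP)(P/Q) = (-129.800)(5.9/556.090).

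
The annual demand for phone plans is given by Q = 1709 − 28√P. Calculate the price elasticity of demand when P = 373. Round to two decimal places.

At P = 373, Q = 1168.230.
dQ/dP = −28/(2√P) = -0.725.
ε = (dQ/dP)(P/Q) = (-0.725)(373/1168.230).

-0.23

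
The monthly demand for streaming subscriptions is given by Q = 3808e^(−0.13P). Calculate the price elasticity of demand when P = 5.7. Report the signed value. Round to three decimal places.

-0.741

At P = 5.7, Q = 1815.034.
dQ/dP = −0.13·3808e^(−0.13P) = −0.13Q = -235.954.
ε = (dQ/dP)(P/Q) = (-235.954)(5.7/1815.034).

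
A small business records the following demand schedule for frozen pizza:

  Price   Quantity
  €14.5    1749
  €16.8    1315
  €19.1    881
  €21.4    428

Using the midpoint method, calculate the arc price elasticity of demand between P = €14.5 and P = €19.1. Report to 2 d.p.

-2.41

At P = 14.5, Q = 1749; at P = 19.1, Q = 881.
ΔQ = -868, ΔP = 4.6. Midpoints: P̄ = 16.80, Q̄ = 1315.0.
ε = (ΔQ/ΔP)(P̄/Q̄) = (-868/4.6)(16.80/1315.0).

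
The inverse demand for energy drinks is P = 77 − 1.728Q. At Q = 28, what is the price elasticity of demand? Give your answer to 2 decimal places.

At Q = 28, P = 77 − 1.728(28) = 28.62.
dP/dQ = −1.728, so dQ/dP = 1/(−1.728) = -0.579.
ε = (dQ/dP)(P/Q) = (-0.579)(28.62/28).

-0.59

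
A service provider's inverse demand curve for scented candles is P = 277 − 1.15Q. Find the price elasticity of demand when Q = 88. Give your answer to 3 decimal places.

At Q = 88, P = 277 − 1.15(88) = 175.80.
dP/dQ = −1.15, so dQ/dP = 1/(−1.15) = -0.870.
ε = (dQ/dP)(P/Q) = (-0.870)(175.80/88).

-1.737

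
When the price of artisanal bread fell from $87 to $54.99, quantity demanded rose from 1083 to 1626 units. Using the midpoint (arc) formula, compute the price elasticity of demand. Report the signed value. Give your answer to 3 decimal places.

ΔQ = 1626 − 1083 = 543; ΔP = 54.99 − 87 = -32.01.
Midpoints: P̄ = 71.00, Q̄ = 1354.5.
ε = (ΔQ/ΔP)(P̄/Q̄) = (543/-32.01)(71.00/1354.5).

-0.889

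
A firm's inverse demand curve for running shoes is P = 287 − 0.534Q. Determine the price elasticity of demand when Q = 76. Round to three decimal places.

-6.072

At Q = 76, P = 287 − 0.534(76) = 246.42.
dP/dQ = −0.534, so dQ/dP = 1/(−0.534) = -1.873.
ε = (dQ/dP)(P/Q) = (-1.873)(246.42/76).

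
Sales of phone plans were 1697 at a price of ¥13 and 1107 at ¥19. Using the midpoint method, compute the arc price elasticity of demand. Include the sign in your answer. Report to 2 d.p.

-1.12

ΔQ = 1107 − 1697 = -590; ΔP = 19 − 13 = 6.
Midpoints: P̄ = 16.00, Q̄ = 1402.0.
ε = (ΔQ/ΔP)(P̄/Q̄) = (-590/6)(16.00/1402.0).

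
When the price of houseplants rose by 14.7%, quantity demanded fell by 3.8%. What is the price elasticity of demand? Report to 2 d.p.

-0.26

ε = %ΔQ / %ΔP = (-3.8)/(14.7) = -0.259.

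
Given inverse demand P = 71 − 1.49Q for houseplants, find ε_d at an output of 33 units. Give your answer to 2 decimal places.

At Q = 33, P = 71 − 1.49(33) = 21.83.
dP/dQ = −1.49, so dQ/dP = 1/(−1.49) = -0.671.
ε = (dQ/dP)(P/Q) = (-0.671)(21.83/33).

-0.44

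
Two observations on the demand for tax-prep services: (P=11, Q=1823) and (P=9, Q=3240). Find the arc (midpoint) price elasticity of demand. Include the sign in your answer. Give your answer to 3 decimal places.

-2.799

ΔQ = 3240 − 1823 = 1417; ΔP = 9 − 11 = -2.
Midpoints: P̄ = 10.00, Q̄ = 2531.5.
ε = (ΔQ/ΔP)(P̄/Q̄) = (1417/-2)(10.00/2531.5).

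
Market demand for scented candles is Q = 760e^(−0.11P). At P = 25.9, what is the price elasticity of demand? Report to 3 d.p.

At P = 25.9, Q = 44.006.
dQ/dP = −0.11·760e^(−0.11P) = −0.11Q = -4.841.
ε = (dQ/dP)(P/Q) = (-4.841)(25.9/44.006).

-2.849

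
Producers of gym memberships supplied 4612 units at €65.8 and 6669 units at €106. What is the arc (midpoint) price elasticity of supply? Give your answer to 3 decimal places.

0.779

ΔQ = 6669 − 4612 = 2057; ΔP = 106 − 65.8 = 40.2.
Midpoints: P̄ = 85.90, Q̄ = 5640.5.
ε_s = (ΔQ/ΔP)(P̄/Q̄) = (2057/40.2)(85.90/5640.5).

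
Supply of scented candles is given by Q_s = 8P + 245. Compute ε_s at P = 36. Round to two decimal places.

0.54

At P = 36, Q_s = 533.
dQ_s/dP = 8.
ε_s = (dQ_s/dP)(P/Q_s) = (8)(36/533).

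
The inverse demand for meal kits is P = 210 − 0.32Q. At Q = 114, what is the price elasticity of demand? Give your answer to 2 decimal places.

At Q = 114, P = 210 − 0.32(114) = 173.52.
dP/dQ = −0.32, so dQ/dP = 1/(−0.32) = -3.125.
ε = (dQ/dP)(P/Q) = (-3.125)(173.52/114).

-4.76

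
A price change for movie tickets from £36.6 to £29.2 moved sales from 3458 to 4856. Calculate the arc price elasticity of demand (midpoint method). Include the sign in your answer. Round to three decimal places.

ΔQ = 4856 − 3458 = 1398; ΔP = 29.2 − 36.6 = -7.4.
Midpoints: P̄ = 32.90, Q̄ = 4157.0.
ε = (ΔQ/ΔP)(P̄/Q̄) = (1398/-7.4)(32.90/4157.0).

-1.495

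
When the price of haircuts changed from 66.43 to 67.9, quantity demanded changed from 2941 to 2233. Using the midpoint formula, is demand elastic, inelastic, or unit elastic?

elastic

Arc ε ≈ -12.504.
|ε| = 12.50 > 1.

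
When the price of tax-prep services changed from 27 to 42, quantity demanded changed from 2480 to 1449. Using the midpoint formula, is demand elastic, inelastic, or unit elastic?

elastic

Arc ε ≈ -1.207.
|ε| = 1.21 > 1.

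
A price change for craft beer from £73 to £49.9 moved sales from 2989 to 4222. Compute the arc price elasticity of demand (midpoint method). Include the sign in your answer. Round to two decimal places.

-0.91

ΔQ = 4222 − 2989 = 1233; ΔP = 49.9 − 73 = -23.1.
Midpoints: P̄ = 61.45, Q̄ = 3605.5.
ε = (ΔQ/ΔP)(P̄/Q̄) = (1233/-23.1)(61.45/3605.5).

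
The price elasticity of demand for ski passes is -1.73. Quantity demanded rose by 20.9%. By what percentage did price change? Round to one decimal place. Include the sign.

-12.1%

%ΔP ≈ %ΔQ / ε = (20.9%)/(-1.73) = -12.08%.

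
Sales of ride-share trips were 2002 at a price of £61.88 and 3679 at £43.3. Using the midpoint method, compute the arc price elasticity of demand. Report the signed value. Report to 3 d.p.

ΔQ = 3679 − 2002 = 1677; ΔP = 43.3 − 61.88 = -18.58.
Midpoints: P̄ = 52.59, Q̄ = 2840.5.
ε = (ΔQ/ΔP)(P̄/Q̄) = (1677/-18.58)(52.59/2840.5).

-1.671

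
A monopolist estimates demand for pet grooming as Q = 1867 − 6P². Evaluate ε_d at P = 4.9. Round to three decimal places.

-0.167

At P = 4.9, Q = 1722.940.
dQ/dP = −12P = -58.800.
ε = (dQ/dP)(P/Q) = (-58.800)(4.9/1722.940).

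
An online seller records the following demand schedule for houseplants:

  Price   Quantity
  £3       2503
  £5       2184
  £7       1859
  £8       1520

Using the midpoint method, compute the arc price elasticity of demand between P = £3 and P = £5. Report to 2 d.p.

At P = 3, Q = 2503; at P = 5, Q = 2184.
ΔQ = -319, ΔP = 2. Midpoints: P̄ = 4.00, Q̄ = 2343.5.
ε = (ΔQ/ΔP)(P̄/Q̄) = (-319/2)(4.00/2343.5).

-0.27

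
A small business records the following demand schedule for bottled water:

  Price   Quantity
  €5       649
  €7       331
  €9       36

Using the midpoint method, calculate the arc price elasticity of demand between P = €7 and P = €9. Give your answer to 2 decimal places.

-6.43

At P = 7, Q = 331; at P = 9, Q = 36.
ΔQ = -295, ΔP = 2. Midpoints: P̄ = 8.00, Q̄ = 183.5.
ε = (ΔQ/ΔP)(P̄/Q̄) = (-295/2)(8.00/183.5).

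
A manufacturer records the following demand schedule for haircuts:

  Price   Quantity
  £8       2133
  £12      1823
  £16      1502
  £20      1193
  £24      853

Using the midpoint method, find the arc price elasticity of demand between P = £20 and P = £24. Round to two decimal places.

At P = 20, Q = 1193; at P = 24, Q = 853.
ΔQ = -340, ΔP = 4. Midpoints: P̄ = 22.00, Q̄ = 1023.0.
ε = (ΔQ/ΔP)(P̄/Q̄) = (-340/4)(22.00/1023.0).

-1.83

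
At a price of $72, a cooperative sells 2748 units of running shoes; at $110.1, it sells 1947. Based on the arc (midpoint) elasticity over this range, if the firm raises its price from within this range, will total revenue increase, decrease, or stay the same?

increase

Arc ε = (-801/38.1)(91.05/2347.5) ≈ -0.815.
|ε| = 0.82 < 1, so demand is inelastic. A price rise therefore raises total revenue.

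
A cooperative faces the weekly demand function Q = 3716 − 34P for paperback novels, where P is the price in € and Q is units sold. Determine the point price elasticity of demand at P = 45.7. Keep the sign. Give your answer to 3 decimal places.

-0.719

At P = 45.7, Q = 2162.200.
dQ/dP = −34.
ε = (dQ/dP)(P/Q) = (-34)(45.7/2162.200).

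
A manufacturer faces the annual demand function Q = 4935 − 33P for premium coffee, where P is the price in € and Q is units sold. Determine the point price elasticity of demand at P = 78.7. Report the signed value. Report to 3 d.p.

-1.111

At P = 78.7, Q = 2337.900.
dQ/dP = −33.
ε = (dQ/dP)(P/Q) = (-33)(78.7/2337.900).
|ε| > 1, so demand is elastic at this price.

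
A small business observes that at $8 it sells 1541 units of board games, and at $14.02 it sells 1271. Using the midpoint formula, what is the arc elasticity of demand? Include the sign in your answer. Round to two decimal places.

-0.35

ΔQ = 1271 − 1541 = -270; ΔP = 14.02 − 8 = 6.02.
Midpoints: P̄ = 11.01, Q̄ = 1406.0.
ε = (ΔQ/ΔP)(P̄/Q̄) = (-270/6.02)(11.01/1406.0).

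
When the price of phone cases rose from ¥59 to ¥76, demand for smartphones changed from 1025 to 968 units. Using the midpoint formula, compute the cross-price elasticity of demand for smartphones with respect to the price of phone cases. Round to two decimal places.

ΔQ_x = 968 − 1025 = -57; ΔP_y = 76 − 59 = 17.
Midpoints: P̄_y = 67.50, Q̄_x = 996.5.
ε_xy = (ΔQ_x/ΔP_y)(P̄_y/Q̄_x) = (-57/17)(67.50/996.5).
ε_xy < 0, so the goods are complements.

-0.23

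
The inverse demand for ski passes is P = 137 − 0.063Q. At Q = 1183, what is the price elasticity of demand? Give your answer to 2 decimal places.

At Q = 1183, P = 137 − 0.063(1183) = 62.47.
dP/dQ = −0.063, so dQ/dP = 1/(−0.063) = -15.873.
ε = (dQ/dP)(P/Q) = (-15.873)(62.47/1183).

-0.84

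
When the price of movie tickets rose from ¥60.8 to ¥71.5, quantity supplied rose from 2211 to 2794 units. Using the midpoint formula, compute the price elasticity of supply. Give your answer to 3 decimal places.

ΔQ = 2794 − 2211 = 583; ΔP = 71.5 − 60.8 = 10.7.
Midpoints: P̄ = 66.15, Q̄ = 2502.5.
ε_s = (ΔQ/ΔP)(P̄/Q̄) = (583/10.7)(66.15/2502.5).

1.440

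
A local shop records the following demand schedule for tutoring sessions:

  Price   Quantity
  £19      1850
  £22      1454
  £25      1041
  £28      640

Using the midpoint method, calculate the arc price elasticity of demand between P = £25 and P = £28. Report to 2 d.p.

At P = 25, Q = 1041; at P = 28, Q = 640.
ΔQ = -401, ΔP = 3. Midpoints: P̄ = 26.50, Q̄ = 840.5.
ε = (ΔQ/ΔP)(P̄/Q̄) = (-401/3)(26.50/840.5).

-4.21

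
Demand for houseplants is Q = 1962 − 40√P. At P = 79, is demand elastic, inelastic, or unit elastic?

Q = 1606.472, dQ/dP = -2.250.
ε = (dQ/dP)(P/Q) ≈ -0.111.
|ε| = 0.11 < 1.

inelastic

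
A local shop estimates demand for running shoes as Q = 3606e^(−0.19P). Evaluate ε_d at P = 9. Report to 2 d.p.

At P = 9, Q = 652.202.
dQ/dP = −0.19·3606e^(−0.19P) = −0.19Q = -123.918.
ε = (dQ/dP)(P/Q) = (-123.918)(9/652.202).

-1.71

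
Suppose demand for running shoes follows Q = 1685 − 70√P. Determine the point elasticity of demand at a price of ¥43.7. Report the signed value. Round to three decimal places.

At P = 43.7, Q = 1222.258.
dQ/dP = −70/(2√P) = -5.295.
ε = (dQ/dP)(P/Q) = (-5.295)(43.7/1222.258).
|ε| < 1, so demand is inelastic at this price.

-0.189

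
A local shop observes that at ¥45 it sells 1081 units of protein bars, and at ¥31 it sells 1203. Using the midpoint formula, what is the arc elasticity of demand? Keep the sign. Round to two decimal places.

-0.29

ΔQ = 1203 − 1081 = 122; ΔP = 31 − 45 = -14.
Midpoints: P̄ = 38.00, Q̄ = 1142.0.
ε = (ΔQ/ΔP)(P̄/Q̄) = (122/-14)(38.00/1142.0).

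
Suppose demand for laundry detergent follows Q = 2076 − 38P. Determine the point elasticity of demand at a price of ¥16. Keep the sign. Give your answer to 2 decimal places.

-0.41

At P = 16, Q = 1468.
dQ/dP = −38.
ε = (dQ/dP)(P/Q) = (-38)(16/1468).
|ε| < 1, so demand is inelastic at this price.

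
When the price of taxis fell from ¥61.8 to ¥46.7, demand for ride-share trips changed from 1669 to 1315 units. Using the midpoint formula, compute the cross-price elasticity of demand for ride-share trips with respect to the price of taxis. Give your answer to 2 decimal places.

0.85

ΔQ_x = 1315 − 1669 = -354; ΔP_y = 46.7 − 61.8 = -15.1.
Midpoints: P̄_y = 54.25, Q̄_x = 1492.0.
ε_xy = (ΔQ_x/ΔP_y)(P̄_y/Q̄_x) = (-354/-15.1)(54.25/1492.0).
ε_xy > 0, so the goods are substitutes.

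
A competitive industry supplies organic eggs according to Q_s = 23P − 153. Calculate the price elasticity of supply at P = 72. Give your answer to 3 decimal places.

At P = 72, Q_s = 1503.
dQ_s/dP = 23.
ε_s = (dQ_s/dP)(P/Q_s) = (23)(72/1503).

1.102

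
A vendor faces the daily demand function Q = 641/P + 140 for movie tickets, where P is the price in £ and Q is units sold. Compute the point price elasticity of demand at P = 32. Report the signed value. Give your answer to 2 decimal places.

At P = 32, Q = 160.031.
dQ/dP = −641/P² = -0.626.
ε = (dQ/dP)(P/Q) = (-0.626)(32/160.031).

-0.13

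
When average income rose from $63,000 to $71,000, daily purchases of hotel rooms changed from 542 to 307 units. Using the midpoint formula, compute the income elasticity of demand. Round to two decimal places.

ΔQ = -235, ΔI = 8000. Midpoints: Ī = 67,000, Q̄ = 424.5.
ε_I = (ΔQ/ΔI)(Ī/Q̄) = (-235/8000)(67000/424.5).

-4.64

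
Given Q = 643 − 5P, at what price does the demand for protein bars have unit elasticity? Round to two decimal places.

For linear demand Q = a − bP, ε = −bP/(a − bP). |ε| = 1 when bP = a − bP, i.e. P = a/(2b).
P = 643/(2·5) = 643/10 = 64.3000.

64.30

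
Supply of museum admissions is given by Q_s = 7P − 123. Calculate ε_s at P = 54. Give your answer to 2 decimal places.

1.48

At P = 54, Q_s = 255.
dQ_s/dP = 7.
ε_s = (dQ_s/dP)(P/Q_s) = (7)(54/255).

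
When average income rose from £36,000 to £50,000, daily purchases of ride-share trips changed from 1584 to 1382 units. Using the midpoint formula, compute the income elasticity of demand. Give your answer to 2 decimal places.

-0.42

ΔQ = -202, ΔI = 14000. Midpoints: Ī = 43,000, Q̄ = 1483.0.
ε_I = (ΔQ/ΔI)(Ī/Q̄) = (-202/14000)(43000/1483.0).
ε_I < 0, so the good is inferior.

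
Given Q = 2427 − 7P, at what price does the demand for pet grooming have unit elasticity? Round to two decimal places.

173.36

For linear demand Q = a − bP, ε = −bP/(a − bP). |ε| = 1 when bP = a − bP, i.e. P = a/(2b).
P = 2427/(2·7) = 2427/14 = 173.3571.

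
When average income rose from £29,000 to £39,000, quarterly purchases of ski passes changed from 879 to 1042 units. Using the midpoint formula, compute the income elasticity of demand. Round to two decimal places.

0.58

ΔQ = 163, ΔI = 10000. Midpoints: Ī = 34,000, Q̄ = 960.5.
ε_I = (ΔQ/ΔI)(Ī/Q̄) = (163/10000)(34000/960.5).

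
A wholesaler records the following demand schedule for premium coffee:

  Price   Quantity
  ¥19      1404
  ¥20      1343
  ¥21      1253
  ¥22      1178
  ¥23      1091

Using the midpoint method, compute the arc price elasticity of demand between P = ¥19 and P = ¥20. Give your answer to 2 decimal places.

-0.87

At P = 19, Q = 1404; at P = 20, Q = 1343.
ΔQ = -61, ΔP = 1. Midpoints: P̄ = 19.50, Q̄ = 1373.5.
ε = (ΔQ/ΔP)(P̄/Q̄) = (-61/1)(19.50/1373.5).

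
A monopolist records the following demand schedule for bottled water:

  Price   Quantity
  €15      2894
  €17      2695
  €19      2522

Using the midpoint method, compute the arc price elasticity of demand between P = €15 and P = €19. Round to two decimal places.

-0.58

At P = 15, Q = 2894; at P = 19, Q = 2522.
ΔQ = -372, ΔP = 4. Midpoints: P̄ = 17.00, Q̄ = 2708.0.
ε = (ΔQ/ΔP)(P̄/Q̄) = (-372/4)(17.00/2708.0).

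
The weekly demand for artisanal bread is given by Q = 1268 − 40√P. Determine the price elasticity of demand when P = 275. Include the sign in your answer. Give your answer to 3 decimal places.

At P = 275, Q = 604.675.
dQ/dP = −40/(2√P) = -1.206.
ε = (dQ/dP)(P/Q) = (-1.206)(275/604.675).
|ε| < 1, so demand is inelastic at this price.

-0.548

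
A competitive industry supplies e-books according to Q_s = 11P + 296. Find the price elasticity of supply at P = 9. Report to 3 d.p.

At P = 9, Q_s = 395.
dQ_s/dP = 11.
ε_s = (dQ_s/dP)(P/Q_s) = (11)(9/395).

0.251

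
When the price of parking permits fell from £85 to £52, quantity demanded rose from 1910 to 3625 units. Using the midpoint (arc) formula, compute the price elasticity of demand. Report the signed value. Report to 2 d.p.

-1.29

ΔQ = 3625 − 1910 = 1715; ΔP = 52 − 85 = -33.
Midpoints: P̄ = 68.50, Q̄ = 2767.5.
ε = (ΔQ/ΔP)(P̄/Q̄) = (1715/-33)(68.50/2767.5).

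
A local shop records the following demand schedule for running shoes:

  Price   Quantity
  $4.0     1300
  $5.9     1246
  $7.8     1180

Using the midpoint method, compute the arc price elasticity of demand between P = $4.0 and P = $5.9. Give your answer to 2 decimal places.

At P = 4.0, Q = 1300; at P = 5.9, Q = 1246.
ΔQ = -54, ΔP = 1.9. Midpoints: P̄ = 4.95, Q̄ = 1273.0.
ε = (ΔQ/ΔP)(P̄/Q̄) = (-54/1.9)(4.95/1273.0).

-0.11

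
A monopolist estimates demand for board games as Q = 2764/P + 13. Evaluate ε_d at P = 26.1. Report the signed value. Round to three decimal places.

-0.891

At P = 26.1, Q = 118.900.
dQ/dP = −2764/P² = -4.057.
ε = (dQ/dP)(P/Q) = (-4.057)(26.1/118.900).
|ε| < 1, so demand is inelastic at this price.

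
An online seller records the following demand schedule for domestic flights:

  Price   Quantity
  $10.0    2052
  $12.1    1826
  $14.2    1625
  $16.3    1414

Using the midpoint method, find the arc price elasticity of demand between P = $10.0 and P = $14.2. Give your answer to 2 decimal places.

-0.67

At P = 10.0, Q = 2052; at P = 14.2, Q = 1625.
ΔQ = -427, ΔP = 4.2. Midpoints: P̄ = 12.10, Q̄ = 1838.5.
ε = (ΔQ/ΔP)(P̄/Q̄) = (-427/4.2)(12.10/1838.5).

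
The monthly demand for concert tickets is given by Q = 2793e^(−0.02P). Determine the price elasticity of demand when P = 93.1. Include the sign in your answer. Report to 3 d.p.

At P = 93.1, Q = 433.925.
dQ/dP = −0.02·2793e^(−0.02P) = −0.02Q = -8.678.
ε = (dQ/dP)(P/Q) = (-8.678)(93.1/433.925).

-1.862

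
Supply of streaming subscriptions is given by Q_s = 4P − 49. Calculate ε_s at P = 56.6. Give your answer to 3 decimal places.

1.276

At P = 56.6, Q_s = 177.40.
dQ_s/dP = 4.
ε_s = (dQ_s/dP)(P/Q_s) = (4)(56.6/177.40).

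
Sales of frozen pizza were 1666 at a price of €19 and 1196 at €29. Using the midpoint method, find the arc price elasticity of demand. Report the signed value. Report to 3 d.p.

-0.788

ΔQ = 1196 − 1666 = -470; ΔP = 29 − 19 = 10.
Midpoints: P̄ = 24.00, Q̄ = 1431.0.
ε = (ΔQ/ΔP)(P̄/Q̄) = (-470/10)(24.00/1431.0).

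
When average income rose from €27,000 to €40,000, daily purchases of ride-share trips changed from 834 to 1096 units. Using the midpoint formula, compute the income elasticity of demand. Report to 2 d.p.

0.70

ΔQ = 262, ΔI = 13000. Midpoints: Ī = 33,500, Q̄ = 965.0.
ε_I = (ΔQ/ΔI)(Ī/Q̄) = (262/13000)(33500/965.0).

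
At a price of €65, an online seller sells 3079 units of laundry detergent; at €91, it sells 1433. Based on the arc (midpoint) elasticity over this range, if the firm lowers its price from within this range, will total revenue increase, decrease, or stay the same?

increase

Arc ε = (-1646/26)(78.00/2256.0) ≈ -2.189.
|ε| = 2.19 > 1, so demand is elastic. A price cut therefore raises total revenue.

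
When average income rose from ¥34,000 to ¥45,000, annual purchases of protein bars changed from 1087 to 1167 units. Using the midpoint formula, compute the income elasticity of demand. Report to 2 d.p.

ΔQ = 80, ΔI = 11000. Midpoints: Ī = 39,500, Q̄ = 1127.0.
ε_I = (ΔQ/ΔI)(Ī/Q̄) = (80/11000)(39500/1127.0).
ε_I > 0, so the good is normal.

0.25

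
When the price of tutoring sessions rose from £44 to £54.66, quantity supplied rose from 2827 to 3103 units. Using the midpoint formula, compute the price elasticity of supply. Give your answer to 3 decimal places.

ΔQ = 3103 − 2827 = 276; ΔP = 54.66 − 44 = 10.66.
Midpoints: P̄ = 49.33, Q̄ = 2965.0.
ε_s = (ΔQ/ΔP)(P̄/Q̄) = (276/10.66)(49.33/2965.0).

0.431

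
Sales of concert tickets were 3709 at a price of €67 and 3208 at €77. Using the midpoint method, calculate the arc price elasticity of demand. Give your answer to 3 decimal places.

ΔQ = 3208 − 3709 = -501; ΔP = 77 − 67 = 10.
Midpoints: P̄ = 72.00, Q̄ = 3458.5.
ε = (ΔQ/ΔP)(P̄/Q̄) = (-501/10)(72.00/3458.5).

-1.043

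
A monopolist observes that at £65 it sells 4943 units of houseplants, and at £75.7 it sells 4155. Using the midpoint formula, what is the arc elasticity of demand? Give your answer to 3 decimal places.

ΔQ = 4155 − 4943 = -788; ΔP = 75.7 − 65 = 10.7.
Midpoints: P̄ = 70.35, Q̄ = 4549.0.
ε = (ΔQ/ΔP)(P̄/Q̄) = (-788/10.7)(70.35/4549.0).

-1.139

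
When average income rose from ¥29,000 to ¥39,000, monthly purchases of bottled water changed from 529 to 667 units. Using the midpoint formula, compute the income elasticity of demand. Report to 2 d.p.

ΔQ = 138, ΔI = 10000. Midpoints: Ī = 34,000, Q̄ = 598.0.
ε_I = (ΔQ/ΔI)(Ī/Q̄) = (138/10000)(34000/598.0).
ε_I > 0, so the good is normal.

0.78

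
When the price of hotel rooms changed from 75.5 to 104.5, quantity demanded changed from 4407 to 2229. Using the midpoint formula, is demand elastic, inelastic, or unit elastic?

elastic

Arc ε ≈ -2.037.
|ε| = 2.04 > 1.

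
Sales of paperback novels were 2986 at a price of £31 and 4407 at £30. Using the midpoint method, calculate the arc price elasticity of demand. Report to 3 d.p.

-11.725

ΔQ = 4407 − 2986 = 1421; ΔP = 30 − 31 = -1.
Midpoints: P̄ = 30.50, Q̄ = 3696.5.
ε = (ΔQ/ΔP)(P̄/Q̄) = (1421/-1)(30.50/3696.5).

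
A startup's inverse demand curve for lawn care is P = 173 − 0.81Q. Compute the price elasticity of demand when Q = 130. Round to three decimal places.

At Q = 130, P = 173 − 0.81(130) = 67.70.
dP/dQ = −0.81, so dQ/dP = 1/(−0.81) = -1.235.
ε = (dQ/dP)(P/Q) = (-1.235)(67.70/130).

-0.643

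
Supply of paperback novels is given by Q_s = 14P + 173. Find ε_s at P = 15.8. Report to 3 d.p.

At P = 15.8, Q_s = 394.20.
dQ_s/dP = 14.
ε_s = (dQ_s/dP)(P/Q_s) = (14)(15.8/394.20).

0.561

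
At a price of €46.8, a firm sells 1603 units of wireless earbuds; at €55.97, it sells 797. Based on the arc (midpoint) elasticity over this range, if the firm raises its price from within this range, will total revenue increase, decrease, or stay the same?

Arc ε = (-806/9.17)(51.38/1200.0) ≈ -3.764.
|ε| = 3.76 > 1, so demand is elastic. A price rise therefore reduces total revenue.

decrease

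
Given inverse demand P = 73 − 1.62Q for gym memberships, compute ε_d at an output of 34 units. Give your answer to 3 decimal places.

At Q = 34, P = 73 − 1.62(34) = 17.92.
dP/dQ = −1.62, so dQ/dP = 1/(−1.62) = -0.617.
ε = (dQ/dP)(P/Q) = (-0.617)(17.92/34).

-0.325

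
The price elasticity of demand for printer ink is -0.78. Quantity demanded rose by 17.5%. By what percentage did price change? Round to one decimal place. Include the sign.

-22.4%

%ΔP ≈ %ΔQ / ε = (17.5%)/(-0.78) = -22.44%.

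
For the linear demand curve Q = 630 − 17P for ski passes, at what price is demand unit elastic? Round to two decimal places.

18.53

For linear demand Q = a − bP, ε = −bP/(a − bP). |ε| = 1 when bP = a − bP, i.e. P = a/(2b).
P = 630/(2·17) = 630/34 = 18.5294.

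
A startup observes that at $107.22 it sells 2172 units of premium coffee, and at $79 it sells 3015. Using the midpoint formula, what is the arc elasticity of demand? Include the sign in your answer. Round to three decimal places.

-1.072

ΔQ = 3015 − 2172 = 843; ΔP = 79 − 107.22 = -28.22.
Midpoints: P̄ = 93.11, Q̄ = 2593.5.
ε = (ΔQ/ΔP)(P̄/Q̄) = (843/-28.22)(93.11/2593.5).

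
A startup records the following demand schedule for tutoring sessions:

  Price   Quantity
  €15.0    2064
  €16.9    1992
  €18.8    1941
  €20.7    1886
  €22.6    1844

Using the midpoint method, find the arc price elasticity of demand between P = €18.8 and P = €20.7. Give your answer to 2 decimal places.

At P = 18.8, Q = 1941; at P = 20.7, Q = 1886.
ΔQ = -55, ΔP = 1.9. Midpoints: P̄ = 19.75, Q̄ = 1913.5.
ε = (ΔQ/ΔP)(P̄/Q̄) = (-55/1.9)(19.75/1913.5).

-0.30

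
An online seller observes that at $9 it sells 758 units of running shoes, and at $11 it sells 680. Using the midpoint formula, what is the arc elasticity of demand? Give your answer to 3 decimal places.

-0.542

ΔQ = 680 − 758 = -78; ΔP = 11 − 9 = 2.
Midpoints: P̄ = 10.00, Q̄ = 719.0.
ε = (ΔQ/ΔP)(P̄/Q̄) = (-78/2)(10.00/719.0).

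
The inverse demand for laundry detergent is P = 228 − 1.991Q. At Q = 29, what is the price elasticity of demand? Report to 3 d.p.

At Q = 29, P = 228 − 1.991(29) = 170.26.
dP/dQ = −1.991, so dQ/dP = 1/(−1.991) = -0.502.
ε = (dQ/dP)(P/Q) = (-0.502)(170.26/29).

-2.949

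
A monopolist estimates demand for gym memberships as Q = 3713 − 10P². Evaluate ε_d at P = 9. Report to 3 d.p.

-0.558

At P = 9, Q = 2903.
dQ/dP = −20P = -180.
ε = (dQ/dP)(P/Q) = (-180)(9/2903).
|ε| < 1, so demand is inelastic at this price.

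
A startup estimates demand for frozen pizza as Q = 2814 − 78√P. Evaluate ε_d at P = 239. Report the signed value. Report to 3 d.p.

At P = 239, Q = 1608.149.
dQ/dP = −78/(2√P) = -2.523.
ε = (dQ/dP)(P/Q) = (-2.523)(239/1608.149).

-0.375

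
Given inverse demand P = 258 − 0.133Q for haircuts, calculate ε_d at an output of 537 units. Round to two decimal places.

-2.61

At Q = 537, P = 258 − 0.133(537) = 186.58.
dP/dQ = −0.133, so dQ/dP = 1/(−0.133) = -7.519.
ε = (dQ/dP)(P/Q) = (-7.519)(186.58/537).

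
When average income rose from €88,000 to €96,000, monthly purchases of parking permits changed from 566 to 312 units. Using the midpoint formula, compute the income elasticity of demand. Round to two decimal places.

ΔQ = -254, ΔI = 8000. Midpoints: Ī = 92,000, Q̄ = 439.0.
ε_I = (ΔQ/ΔI)(Ī/Q̄) = (-254/8000)(92000/439.0).

-6.65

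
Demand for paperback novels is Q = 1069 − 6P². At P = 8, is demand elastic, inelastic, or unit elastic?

Q = 685, dQ/dP = -96.
ε = (dQ/dP)(P/Q) ≈ -1.121.
|ε| = 1.12 > 1.

elastic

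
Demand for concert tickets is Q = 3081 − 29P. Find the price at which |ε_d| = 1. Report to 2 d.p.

53.12

For linear demand Q = a − bP, ε = −bP/(a − bP). |ε| = 1 when bP = a − bP, i.e. P = a/(2b).
P = 3081/(2·29) = 3081/58 = 53.1207.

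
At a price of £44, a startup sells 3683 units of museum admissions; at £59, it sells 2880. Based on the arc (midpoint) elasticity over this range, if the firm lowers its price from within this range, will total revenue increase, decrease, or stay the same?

Arc ε = (-803/15)(51.50/3281.5) ≈ -0.840.
|ε| = 0.84 < 1, so demand is inelastic. A price cut therefore reduces total revenue.

decrease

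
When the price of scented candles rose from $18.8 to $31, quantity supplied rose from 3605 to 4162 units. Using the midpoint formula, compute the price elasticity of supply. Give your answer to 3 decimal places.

0.293

ΔQ = 4162 − 3605 = 557; ΔP = 31 − 18.8 = 12.2.
Midpoints: P̄ = 24.90, Q̄ = 3883.5.
ε_s = (ΔQ/ΔP)(P̄/Q̄) = (557/12.2)(24.90/3883.5).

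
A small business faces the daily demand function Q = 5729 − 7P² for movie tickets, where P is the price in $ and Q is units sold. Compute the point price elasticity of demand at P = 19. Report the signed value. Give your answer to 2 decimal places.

At P = 19, Q = 3202.
dQ/dP = −14P = -266.
ε = (dQ/dP)(P/Q) = (-266)(19/3202).

-1.58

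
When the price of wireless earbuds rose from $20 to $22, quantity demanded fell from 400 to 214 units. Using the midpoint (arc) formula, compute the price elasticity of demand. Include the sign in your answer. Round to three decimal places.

ΔQ = 214 − 400 = -186; ΔP = 22 − 20 = 2.
Midpoints: P̄ = 21.00, Q̄ = 307.0.
ε = (ΔQ/ΔP)(P̄/Q̄) = (-186/2)(21.00/307.0).

-6.362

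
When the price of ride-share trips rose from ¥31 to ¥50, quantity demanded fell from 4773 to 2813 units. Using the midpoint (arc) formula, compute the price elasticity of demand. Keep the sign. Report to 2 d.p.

-1.10

ΔQ = 2813 − 4773 = -1960; ΔP = 50 − 31 = 19.
Midpoints: P̄ = 40.50, Q̄ = 3793.0.
ε = (ΔQ/ΔP)(P̄/Q̄) = (-1960/19)(40.50/3793.0).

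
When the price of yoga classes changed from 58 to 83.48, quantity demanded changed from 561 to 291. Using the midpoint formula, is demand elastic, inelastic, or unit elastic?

Arc ε ≈ -1.760.
|ε| = 1.76 > 1.

elastic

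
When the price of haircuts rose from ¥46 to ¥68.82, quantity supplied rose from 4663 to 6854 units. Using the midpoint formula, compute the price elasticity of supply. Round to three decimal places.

0.957

ΔQ = 6854 − 4663 = 2191; ΔP = 68.82 − 46 = 22.82.
Midpoints: P̄ = 57.41, Q̄ = 5758.5.
ε_s = (ΔQ/ΔP)(P̄/Q̄) = (2191/22.82)(57.41/5758.5).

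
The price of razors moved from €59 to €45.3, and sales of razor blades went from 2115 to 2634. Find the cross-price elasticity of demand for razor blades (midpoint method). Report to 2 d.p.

ΔQ_x = 2634 − 2115 = 519; ΔP_y = 45.3 − 59 = -13.7.
Midpoints: P̄_y = 52.15, Q̄_x = 2374.5.
ε_xy = (ΔQ_x/ΔP_y)(P̄_y/Q̄_x) = (519/-13.7)(52.15/2374.5).

-0.83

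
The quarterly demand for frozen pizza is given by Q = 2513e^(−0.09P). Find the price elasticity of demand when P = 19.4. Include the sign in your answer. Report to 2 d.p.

At P = 19.4, Q = 438.444.
dQ/dP = −0.09·2513e^(−0.09P) = −0.09Q = -39.460.
ε = (dQ/dP)(P/Q) = (-39.460)(19.4/438.444).
|ε| > 1, so demand is elastic at this price.

-1.75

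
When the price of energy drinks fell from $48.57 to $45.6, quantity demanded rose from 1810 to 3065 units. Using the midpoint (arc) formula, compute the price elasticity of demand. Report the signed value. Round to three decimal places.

-8.163

ΔQ = 3065 − 1810 = 1255; ΔP = 45.6 − 48.57 = -2.97.
Midpoints: P̄ = 47.09, Q̄ = 2437.5.
ε = (ΔQ/ΔP)(P̄/Q̄) = (1255/-2.97)(47.09/2437.5).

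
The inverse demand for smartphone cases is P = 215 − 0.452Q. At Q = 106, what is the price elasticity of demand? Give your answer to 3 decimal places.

-3.487

At Q = 106, P = 215 − 0.452(106) = 167.09.
dP/dQ = −0.452, so dQ/dP = 1/(−0.452) = -2.212.
ε = (dQ/dP)(P/Q) = (-2.212)(167.09/106).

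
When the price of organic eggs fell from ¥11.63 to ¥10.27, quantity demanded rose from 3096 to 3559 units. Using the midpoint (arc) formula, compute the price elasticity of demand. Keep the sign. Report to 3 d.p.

-1.120

ΔQ = 3559 − 3096 = 463; ΔP = 10.27 − 11.63 = -1.36.
Midpoints: P̄ = 10.95, Q̄ = 3327.5.
ε = (ΔQ/ΔP)(P̄/Q̄) = (463/-1.36)(10.95/3327.5).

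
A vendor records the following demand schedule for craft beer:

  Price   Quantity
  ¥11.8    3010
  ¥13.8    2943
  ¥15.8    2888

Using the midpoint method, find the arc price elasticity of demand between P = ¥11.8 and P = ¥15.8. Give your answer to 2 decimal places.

-0.14

At P = 11.8, Q = 3010; at P = 15.8, Q = 2888.
ΔQ = -122, ΔP = 4.0. Midpoints: P̄ = 13.80, Q̄ = 2949.0.
ε = (ΔQ/ΔP)(P̄/Q̄) = (-122/4.0)(13.80/2949.0).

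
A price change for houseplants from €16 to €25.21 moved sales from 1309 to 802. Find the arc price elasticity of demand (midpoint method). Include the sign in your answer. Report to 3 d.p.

ΔQ = 802 − 1309 = -507; ΔP = 25.21 − 16 = 9.21.
Midpoints: P̄ = 20.61, Q̄ = 1055.5.
ε = (ΔQ/ΔP)(P̄/Q̄) = (-507/9.21)(20.61/1055.5).

-1.075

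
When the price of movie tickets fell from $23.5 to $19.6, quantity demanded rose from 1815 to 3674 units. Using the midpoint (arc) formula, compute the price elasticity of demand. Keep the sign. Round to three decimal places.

-3.743

ΔQ = 3674 − 1815 = 1859; ΔP = 19.6 − 23.5 = -3.9.
Midpoints: P̄ = 21.55, Q̄ = 2744.5.
ε = (ΔQ/ΔP)(P̄/Q̄) = (1859/-3.9)(21.55/2744.5).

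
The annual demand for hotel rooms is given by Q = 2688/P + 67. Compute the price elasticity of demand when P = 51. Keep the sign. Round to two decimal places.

-0.44

At P = 51, Q = 119.706.
dQ/dP = −2688/P² = -1.033.
ε = (dQ/dP)(P/Q) = (-1.033)(51/119.706).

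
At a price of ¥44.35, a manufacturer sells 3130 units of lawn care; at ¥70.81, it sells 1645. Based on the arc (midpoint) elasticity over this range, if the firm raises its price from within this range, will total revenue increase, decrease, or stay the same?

Arc ε = (-1485/26.46)(57.58/2387.5) ≈ -1.354.
|ε| = 1.35 > 1, so demand is elastic. A price rise therefore reduces total revenue.

decrease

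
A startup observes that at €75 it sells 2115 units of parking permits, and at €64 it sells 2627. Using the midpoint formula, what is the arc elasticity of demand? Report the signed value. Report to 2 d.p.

-1.36

ΔQ = 2627 − 2115 = 512; ΔP = 64 − 75 = -11.
Midpoints: P̄ = 69.50, Q̄ = 2371.0.
ε = (ΔQ/ΔP)(P̄/Q̄) = (512/-11)(69.50/2371.0).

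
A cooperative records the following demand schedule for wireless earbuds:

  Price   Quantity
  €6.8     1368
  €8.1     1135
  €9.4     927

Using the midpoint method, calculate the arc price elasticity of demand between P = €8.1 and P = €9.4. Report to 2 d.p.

At P = 8.1, Q = 1135; at P = 9.4, Q = 927.
ΔQ = -208, ΔP = 1.3. Midpoints: P̄ = 8.75, Q̄ = 1031.0.
ε = (ΔQ/ΔP)(P̄/Q̄) = (-208/1.3)(8.75/1031.0).

-1.36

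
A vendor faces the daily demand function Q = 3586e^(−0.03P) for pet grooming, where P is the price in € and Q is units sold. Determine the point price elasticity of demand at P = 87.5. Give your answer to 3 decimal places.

-2.625

At P = 87.5, Q = 259.769.
dQ/dP = −0.03·3586e^(−0.03P) = −0.03Q = -7.793.
ε = (dQ/dP)(P/Q) = (-7.793)(87.5/259.769).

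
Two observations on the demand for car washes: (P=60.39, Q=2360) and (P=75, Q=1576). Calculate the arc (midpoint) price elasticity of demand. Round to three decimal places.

-1.846

ΔQ = 1576 − 2360 = -784; ΔP = 75 − 60.39 = 14.61.
Midpoints: P̄ = 67.69, Q̄ = 1968.0.
ε = (ΔQ/ΔP)(P̄/Q̄) = (-784/14.61)(67.69/1968.0).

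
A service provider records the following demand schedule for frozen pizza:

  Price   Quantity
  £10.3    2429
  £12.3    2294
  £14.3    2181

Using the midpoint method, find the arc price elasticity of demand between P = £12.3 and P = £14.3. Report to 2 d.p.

At P = 12.3, Q = 2294; at P = 14.3, Q = 2181.
ΔQ = -113, ΔP = 2.0. Midpoints: P̄ = 13.30, Q̄ = 2237.5.
ε = (ΔQ/ΔP)(P̄/Q̄) = (-113/2.0)(13.30/2237.5).

-0.34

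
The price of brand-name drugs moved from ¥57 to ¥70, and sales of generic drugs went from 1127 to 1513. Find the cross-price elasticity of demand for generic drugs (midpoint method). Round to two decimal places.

1.43

ΔQ_x = 1513 − 1127 = 386; ΔP_y = 70 − 57 = 13.
Midpoints: P̄_y = 63.50, Q̄_x = 1320.0.
ε_xy = (ΔQ_x/ΔP_y)(P̄_y/Q̄_x) = (386/13)(63.50/1320.0).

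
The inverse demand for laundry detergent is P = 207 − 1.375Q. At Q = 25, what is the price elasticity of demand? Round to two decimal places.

-5.02

At Q = 25, P = 207 − 1.375(25) = 172.62.
dP/dQ = −1.375, so dQ/dP = 1/(−1.375) = -0.727.
ε = (dQ/dP)(P/Q) = (-0.727)(172.62/25).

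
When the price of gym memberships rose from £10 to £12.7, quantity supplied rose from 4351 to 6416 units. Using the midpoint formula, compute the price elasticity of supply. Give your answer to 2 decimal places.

ΔQ = 6416 − 4351 = 2065; ΔP = 12.7 − 10 = 2.7.
Midpoints: P̄ = 11.35, Q̄ = 5383.5.
ε_s = (ΔQ/ΔP)(P̄/Q̄) = (2065/2.7)(11.35/5383.5).

1.61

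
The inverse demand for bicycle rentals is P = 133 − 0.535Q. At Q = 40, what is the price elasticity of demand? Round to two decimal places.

At Q = 40, P = 133 − 0.535(40) = 111.60.
dP/dQ = −0.535, so dQ/dP = 1/(−0.535) = -1.869.
ε = (dQ/dP)(P/Q) = (-1.869)(111.60/40).

-5.21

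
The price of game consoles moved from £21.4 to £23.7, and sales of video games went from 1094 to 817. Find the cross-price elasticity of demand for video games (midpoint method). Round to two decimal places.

ΔQ_x = 817 − 1094 = -277; ΔP_y = 23.7 − 21.4 = 2.3.
Midpoints: P̄_y = 22.55, Q̄_x = 955.5.
ε_xy = (ΔQ_x/ΔP_y)(P̄_y/Q̄_x) = (-277/2.3)(22.55/955.5).

-2.84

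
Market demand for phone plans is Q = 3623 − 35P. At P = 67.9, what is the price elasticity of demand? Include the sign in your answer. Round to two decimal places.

At P = 67.9, Q = 1246.500.
dQ/dP = −35.
ε = (dQ/dP)(P/Q) = (-35)(67.9/1246.500).

-1.91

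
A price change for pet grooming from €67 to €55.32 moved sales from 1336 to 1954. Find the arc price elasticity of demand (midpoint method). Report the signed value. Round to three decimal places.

-1.967

ΔQ = 1954 − 1336 = 618; ΔP = 55.32 − 67 = -11.68.
Midpoints: P̄ = 61.16, Q̄ = 1645.0.
ε = (ΔQ/ΔP)(P̄/Q̄) = (618/-11.68)(61.16/1645.0).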